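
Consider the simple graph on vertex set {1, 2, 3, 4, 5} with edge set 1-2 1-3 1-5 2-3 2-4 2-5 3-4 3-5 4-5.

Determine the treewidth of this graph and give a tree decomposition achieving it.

Treewidth 3.
One such decomposition:
Bags: B1 = {1, 2, 3, 5}  B2 = {2, 3, 4, 5}
Tree: B1–B2

Every bag has size at most 4, so the width is 4 − 1 = 3 and tw(G) ≤ 3. For the lower bound, the 4 vertices {1, 2, 3, 5} are pairwise adjacent, and any tree decomposition puts a clique entirely inside one bag — forcing width ≥ 3. The upper and lower bounds meet at 3, so that is the treewidth.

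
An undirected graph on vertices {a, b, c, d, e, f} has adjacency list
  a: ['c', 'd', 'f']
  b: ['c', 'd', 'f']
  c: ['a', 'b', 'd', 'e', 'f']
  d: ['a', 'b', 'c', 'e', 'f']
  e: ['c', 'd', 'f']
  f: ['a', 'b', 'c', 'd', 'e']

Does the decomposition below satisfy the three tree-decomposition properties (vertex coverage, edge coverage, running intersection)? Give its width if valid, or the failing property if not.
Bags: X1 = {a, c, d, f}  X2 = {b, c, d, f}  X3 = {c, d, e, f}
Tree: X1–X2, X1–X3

Yes; width 3.

Vertex coverage: the bags together contain {a, b, c, d, e, f}, the full vertex set. Edge coverage: each edge of G has both endpoints in at least one bag. Running intersection: for every vertex, the bags containing it form a connected subtree. All three properties hold, so this is a valid tree decomposition of width max|bag| − 1 = 3, and hence tw(G) ≤ 3.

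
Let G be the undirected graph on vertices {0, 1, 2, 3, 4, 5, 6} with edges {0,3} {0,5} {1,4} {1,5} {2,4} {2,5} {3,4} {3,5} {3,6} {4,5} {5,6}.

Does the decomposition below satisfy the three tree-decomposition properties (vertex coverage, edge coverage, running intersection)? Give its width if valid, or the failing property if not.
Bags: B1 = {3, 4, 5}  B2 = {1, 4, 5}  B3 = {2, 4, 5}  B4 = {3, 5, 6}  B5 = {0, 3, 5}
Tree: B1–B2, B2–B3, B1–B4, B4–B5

Every vertex of G appears in some bag (union = {0, 1, 2, 3, 4, 5, 6}); every edge is covered by a bag; and for each vertex v the set of bags containing v is connected in the bag tree. The decomposition is therefore valid. The largest bag has 3 vertices, so the width is 2.

Yes; width 2.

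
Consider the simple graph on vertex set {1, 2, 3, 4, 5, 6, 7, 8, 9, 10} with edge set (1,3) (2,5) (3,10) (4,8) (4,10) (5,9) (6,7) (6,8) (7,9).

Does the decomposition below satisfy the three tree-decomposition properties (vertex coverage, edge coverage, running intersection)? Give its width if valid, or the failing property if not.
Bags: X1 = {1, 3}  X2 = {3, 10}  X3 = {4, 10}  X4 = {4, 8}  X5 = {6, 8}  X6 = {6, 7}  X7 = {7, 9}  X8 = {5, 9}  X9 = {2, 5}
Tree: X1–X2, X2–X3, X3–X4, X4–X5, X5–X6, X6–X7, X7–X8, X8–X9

Vertex coverage: the bags together contain {1, 2, 3, 4, 5, 6, 7, 8, 9, 10}, the full vertex set. Edge coverage: each edge of G has both endpoints in at least one bag. Running intersection: for every vertex, the bags containing it form a connected subtree. All three properties hold, so this is a valid tree decomposition of width max|bag| − 1 = 1, and hence tw(G) ≤ 1.

Yes; width 1.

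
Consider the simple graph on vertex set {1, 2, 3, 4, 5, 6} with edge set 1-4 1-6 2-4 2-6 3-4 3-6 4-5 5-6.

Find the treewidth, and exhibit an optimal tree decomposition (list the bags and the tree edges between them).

Treewidth 2.
One optimal decomposition is:
Bags: B1 = {1, 4, 6}  B2 = {2, 4, 6}  B3 = {4, 5, 6}  B4 = {3, 4, 6}
Tree: B1–B2, B2–B3, B3–B4

The largest bag has 3 vertices, giving width 2; this decomposition certifies tw(G) ≤ 2. The edges 6–1–4–2–6 form a cycle, so G is not a tree and its treewidth is at least 2. Combining the bounds, tw(G) = 2.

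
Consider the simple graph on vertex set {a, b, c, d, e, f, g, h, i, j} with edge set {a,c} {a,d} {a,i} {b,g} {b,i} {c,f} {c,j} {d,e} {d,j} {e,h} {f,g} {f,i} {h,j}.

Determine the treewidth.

2

A width-2 tree decomposition is:
Bags: B1 = {d, e, h}  B2 = {d, h, j}  B3 = {a, d, j}  B4 = {a, c, j}  B5 = {a, c, i}  B6 = {c, f, i}  B7 = {b, f, i}  B8 = {b, f, g}
Tree: B1–B2, B2–B3, B3–B4, B4–B5, B5–B6, B6–B7, B7–B8
The largest bag has 3 vertices, giving width 2; this decomposition certifies tw(G) ≤ 2. Since e–h–j–d–e is a cycle in G, G is not acyclic. Forests are exactly the graphs of treewidth ≤ 1, so tw(G) ≥ 2. Therefore the treewidth is 2.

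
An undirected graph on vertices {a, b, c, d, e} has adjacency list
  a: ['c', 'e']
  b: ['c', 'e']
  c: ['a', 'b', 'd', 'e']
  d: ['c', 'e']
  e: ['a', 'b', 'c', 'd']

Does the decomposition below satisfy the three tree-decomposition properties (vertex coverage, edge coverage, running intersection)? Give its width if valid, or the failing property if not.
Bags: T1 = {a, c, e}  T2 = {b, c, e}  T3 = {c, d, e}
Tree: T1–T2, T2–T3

Yes; width 2.

Vertex coverage: the bags together contain {a, b, c, d, e}, the full vertex set. Edge coverage: each edge of G has both endpoints in at least one bag. Running intersection: for every vertex, the bags containing it form a connected subtree. All three properties hold, so this is a valid tree decomposition of width max|bag| − 1 = 2, and hence tw(G) ≤ 2.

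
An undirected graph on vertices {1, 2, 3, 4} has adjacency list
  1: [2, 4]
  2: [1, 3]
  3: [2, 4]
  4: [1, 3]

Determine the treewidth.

2

A width-2 tree decomposition is:
Bags: B1 = {1, 2, 3}  B2 = {1, 3, 4}
Tree: B1–B2
Every bag has size at most 3, so the width is 3 − 1 = 2 and tw(G) ≤ 2. Since 1–2–3–4–1 is a cycle in G, G is not acyclic. Forests are exactly the graphs of treewidth ≤ 1, so tw(G) ≥ 2. Therefore the treewidth is 2.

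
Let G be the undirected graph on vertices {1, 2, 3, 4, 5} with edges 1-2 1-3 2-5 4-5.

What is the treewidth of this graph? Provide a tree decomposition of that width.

The largest bag has 2 vertices, giving width 1; this decomposition certifies tw(G) ≤ 1. Any graph with an edge has treewidth ≥ 1, and G has the edge 3–1. The upper and lower bounds meet at 1, so that is the treewidth.

Treewidth 1.
Bags: B1 = {1, 3}  B2 = {1, 2}  B3 = {2, 5}  B4 = {4, 5}
Tree: B1–B2, B2–B3, B3–B4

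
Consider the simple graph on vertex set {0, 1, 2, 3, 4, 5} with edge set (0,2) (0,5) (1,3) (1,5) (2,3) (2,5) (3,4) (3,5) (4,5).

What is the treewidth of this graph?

2

A width-2 tree decomposition is:
Bags: B1 = {2, 3, 5}  B2 = {3, 4, 5}  B3 = {0, 2, 5}  B4 = {1, 3, 5}
Tree: B1–B2, B1–B3, B1–B4
The largest bag has 3 vertices, giving width 2; this decomposition certifies tw(G) ≤ 2. On the other hand G contains the 3-clique {0, 2, 5}. A clique must lie in a single bag of any decomposition, so no decomposition can have width below 2. Combining the bounds, tw(G) = 2.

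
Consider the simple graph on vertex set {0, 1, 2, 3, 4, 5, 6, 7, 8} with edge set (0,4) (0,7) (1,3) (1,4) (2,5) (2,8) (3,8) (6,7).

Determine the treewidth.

A width-1 tree decomposition is:
Bags: B1 = {2, 5}  B2 = {2, 8}  B3 = {3, 8}  B4 = {1, 3}  B5 = {1, 4}  B6 = {0, 4}  B7 = {0, 7}  B8 = {6, 7}
Tree: B1–B2, B2–B3, B3–B4, B4–B5, B5–B6, B6–B7, B7–B8
Each bag holds 2 vertices, so the decomposition has width 1, which upper-bounds the treewidth. Since G has at least one edge (e.g. 5–2), it is not an edgeless graph, so tw(G) ≥ 1. Combining the bounds, tw(G) = 1.

1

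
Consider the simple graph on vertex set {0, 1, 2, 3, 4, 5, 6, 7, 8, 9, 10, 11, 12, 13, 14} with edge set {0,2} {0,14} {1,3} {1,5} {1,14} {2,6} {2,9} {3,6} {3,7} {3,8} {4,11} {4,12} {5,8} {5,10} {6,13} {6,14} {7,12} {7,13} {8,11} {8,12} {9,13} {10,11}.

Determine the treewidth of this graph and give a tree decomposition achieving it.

Treewidth 3.
Bags: B1 = {4, 5, 10, 11}  B2 = {4, 5, 8, 11}  B3 = {4, 5, 8, 12}  B4 = {1, 5, 8, 12}  B5 = {1, 3, 8, 12}  B6 = {1, 3, 7, 12}  B7 = {1, 3, 7, 14}  B8 = {3, 6, 7, 14}  B9 = {6, 7, 13, 14}  B10 = {0, 6, 13, 14}  B11 = {0, 2, 6, 13}  B12 = {0, 2, 9, 13}
Tree: B1–B2, B2–B3, B3–B4, B4–B5, B5–B6, B6–B7, B7–B8, B8–B9, B9–B10, B10–B11, B11–B12

Every bag has size at most 4, so the width is 4 − 1 = 3 and tw(G) ≤ 3. For the lower bound: the 4 vertex sets {4,10,11}, {5}, {8}, {1,3,7,12} are disjoint, each induces a connected subgraph, and every pair is joined by at least one edge of G. Contracting each set to a single vertex therefore yields K_{4} as a minor, and since treewidth is minor-monotone, tw(G) ≥ tw(K_{4}) = 3. Hence tw(G) = 3 exactly.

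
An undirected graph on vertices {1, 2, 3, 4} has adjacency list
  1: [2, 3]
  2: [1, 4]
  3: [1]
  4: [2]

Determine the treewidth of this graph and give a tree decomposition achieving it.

Treewidth 1.
One such decomposition:
Bags: B1 = {2, 4}  B2 = {1, 2}  B3 = {1, 3}
Tree: B1–B2, B2–B3

Every bag has size at most 2, so the width is 2 − 1 = 1 and tw(G) ≤ 1. G has an edge, so its treewidth is at least 1. The upper and lower bounds meet at 1, so that is the treewidth.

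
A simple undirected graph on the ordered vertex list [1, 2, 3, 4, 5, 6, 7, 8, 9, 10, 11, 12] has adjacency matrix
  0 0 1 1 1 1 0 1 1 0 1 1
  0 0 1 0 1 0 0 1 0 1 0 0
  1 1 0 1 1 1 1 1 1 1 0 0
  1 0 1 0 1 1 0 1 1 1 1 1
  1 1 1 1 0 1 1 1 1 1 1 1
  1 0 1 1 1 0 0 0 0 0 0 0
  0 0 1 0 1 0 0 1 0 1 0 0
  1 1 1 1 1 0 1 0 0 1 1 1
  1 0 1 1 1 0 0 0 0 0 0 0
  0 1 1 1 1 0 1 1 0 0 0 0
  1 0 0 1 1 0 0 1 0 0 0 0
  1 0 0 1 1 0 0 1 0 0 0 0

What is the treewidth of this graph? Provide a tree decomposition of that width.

Treewidth 4.
One optimal decomposition is:
Bags: B1 = {2, 3, 5, 8, 10}  B2 = {3, 4, 5, 8, 10}  B3 = {1, 3, 4, 5, 8}  B4 = {1, 4, 5, 8, 12}  B5 = {1, 3, 4, 5, 9}  B6 = {1, 4, 5, 8, 11}  B7 = {3, 5, 7, 8, 10}  B8 = {1, 3, 4, 5, 6}
Tree: B1–B2, B2–B3, B3–B4, B3–B5, B3–B6, B1–B7, B5–B8

Every bag has size at most 5, so the width is 5 − 1 = 4 and tw(G) ≤ 4. On the other hand G contains the 5-clique {1, 4, 5, 8, 11}. A clique must lie in a single bag of any decomposition, so no decomposition can have width below 4. Therefore the treewidth is 4.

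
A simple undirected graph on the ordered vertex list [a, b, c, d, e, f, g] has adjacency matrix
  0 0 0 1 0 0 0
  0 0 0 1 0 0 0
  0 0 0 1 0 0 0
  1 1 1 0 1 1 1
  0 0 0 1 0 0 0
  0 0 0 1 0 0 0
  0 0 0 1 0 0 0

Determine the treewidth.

1

A width-1 tree decomposition is:
Bags: B1 = {d, f}  B2 = {c, d}  B3 = {d, e}  B4 = {b, d}  B5 = {a, d}  B6 = {d, g}
Tree: B1–B2, B1–B3, B2–B4, B2–B5, B1–B6
The largest bag has 2 vertices, giving width 1; this decomposition certifies tw(G) ≤ 1. G has an edge, so its treewidth is at least 1. Therefore the treewidth is 1.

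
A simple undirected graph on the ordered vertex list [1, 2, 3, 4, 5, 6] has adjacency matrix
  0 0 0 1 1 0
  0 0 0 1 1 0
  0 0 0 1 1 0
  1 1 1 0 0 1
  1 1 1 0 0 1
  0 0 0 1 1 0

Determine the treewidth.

A width-2 tree decomposition is:
Bags: B1 = {2, 4, 5}  B2 = {1, 4, 5}  B3 = {4, 5, 6}  B4 = {3, 4, 5}
Tree: B1–B2, B2–B3, B3–B4
Every bag has size at most 3, so the width is 3 − 1 = 2 and tw(G) ≤ 2. For the lower bound, G contains the cycle 2–5–1–4–2, so G is not a forest; only forests have treewidth ≤ 1, hence tw(G) ≥ 2. Hence tw(G) = 2 exactly.

2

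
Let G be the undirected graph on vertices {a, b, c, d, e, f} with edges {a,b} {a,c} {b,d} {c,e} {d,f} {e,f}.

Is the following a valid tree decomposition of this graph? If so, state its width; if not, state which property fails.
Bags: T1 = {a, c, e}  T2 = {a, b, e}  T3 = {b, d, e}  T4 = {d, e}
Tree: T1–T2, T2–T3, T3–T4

No — vertex f appears in no bag.

A tree decomposition must satisfy three properties: every vertex lies in some bag; for every edge, both endpoints lie together in some bag; and for every vertex, the bags containing it form a connected subtree. Here vertex f appears in no bag, so the decomposition is invalid.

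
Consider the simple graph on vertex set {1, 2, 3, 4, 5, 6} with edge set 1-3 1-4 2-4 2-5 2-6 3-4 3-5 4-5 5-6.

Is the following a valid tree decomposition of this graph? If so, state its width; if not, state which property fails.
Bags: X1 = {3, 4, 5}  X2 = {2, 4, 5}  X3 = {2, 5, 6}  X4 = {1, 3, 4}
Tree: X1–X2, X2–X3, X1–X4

Every vertex of G appears in some bag (union = {1, 2, 3, 4, 5, 6}); every edge is covered by a bag; and for each vertex v the set of bags containing v is connected in the bag tree. The decomposition is therefore valid. The largest bag has 3 vertices, so the width is 2.

Yes; width 2.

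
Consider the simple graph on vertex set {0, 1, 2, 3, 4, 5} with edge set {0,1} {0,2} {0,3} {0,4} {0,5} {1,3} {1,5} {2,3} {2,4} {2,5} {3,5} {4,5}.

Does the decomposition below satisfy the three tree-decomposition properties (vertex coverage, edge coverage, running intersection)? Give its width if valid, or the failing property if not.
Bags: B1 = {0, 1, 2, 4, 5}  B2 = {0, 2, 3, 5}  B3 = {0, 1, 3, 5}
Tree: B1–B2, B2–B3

No — bags containing vertex 1 are not connected in the tree.

A tree decomposition must satisfy three properties: every vertex lies in some bag; for every edge, both endpoints lie together in some bag; and for every vertex, the bags containing it form a connected subtree. Here bags containing vertex 1 are not connected in the tree, so the decomposition is invalid.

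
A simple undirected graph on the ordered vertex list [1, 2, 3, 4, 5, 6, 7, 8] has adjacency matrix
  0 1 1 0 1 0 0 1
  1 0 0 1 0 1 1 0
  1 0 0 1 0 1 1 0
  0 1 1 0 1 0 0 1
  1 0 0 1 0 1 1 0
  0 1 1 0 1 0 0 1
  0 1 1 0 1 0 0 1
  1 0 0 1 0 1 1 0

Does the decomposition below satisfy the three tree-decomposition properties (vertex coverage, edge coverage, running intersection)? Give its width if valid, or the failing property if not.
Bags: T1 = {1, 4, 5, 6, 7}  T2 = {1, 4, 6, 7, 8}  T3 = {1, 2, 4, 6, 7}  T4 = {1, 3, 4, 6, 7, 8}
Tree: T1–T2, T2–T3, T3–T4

A tree decomposition must satisfy three properties: every vertex lies in some bag; for every edge, both endpoints lie together in some bag; and for every vertex, the bags containing it form a connected subtree. Here bags containing vertex 8 are not connected in the tree, so the decomposition is invalid.

No — bags containing vertex 8 are not connected in the tree.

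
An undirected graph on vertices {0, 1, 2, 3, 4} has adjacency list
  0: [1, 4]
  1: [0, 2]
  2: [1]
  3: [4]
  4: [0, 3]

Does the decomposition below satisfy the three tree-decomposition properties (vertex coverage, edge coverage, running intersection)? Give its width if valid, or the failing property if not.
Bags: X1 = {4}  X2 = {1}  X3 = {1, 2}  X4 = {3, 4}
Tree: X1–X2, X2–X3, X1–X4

A tree decomposition must satisfy three properties: every vertex lies in some bag; for every edge, both endpoints lie together in some bag; and for every vertex, the bags containing it form a connected subtree. Here vertex 0 appears in no bag, so the decomposition is invalid.

No — vertex 0 appears in no bag.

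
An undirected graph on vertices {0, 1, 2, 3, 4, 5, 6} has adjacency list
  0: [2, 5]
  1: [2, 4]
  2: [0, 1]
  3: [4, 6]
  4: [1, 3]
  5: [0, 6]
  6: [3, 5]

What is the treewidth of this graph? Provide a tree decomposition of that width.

Treewidth 2.
Bags: B1 = {1, 2, 4}  B2 = {2, 3, 4}  B3 = {2, 3, 6}  B4 = {2, 5, 6}  B5 = {0, 2, 5}
Tree: B1–B2, B2–B3, B3–B4, B4–B5

The largest bag has 3 vertices, giving width 2; this decomposition certifies tw(G) ≤ 2. Since 2–1–4–3–6–5–0–2 is a cycle in G, G is not acyclic. Forests are exactly the graphs of treewidth ≤ 1, so tw(G) ≥ 2. Therefore the treewidth is 2.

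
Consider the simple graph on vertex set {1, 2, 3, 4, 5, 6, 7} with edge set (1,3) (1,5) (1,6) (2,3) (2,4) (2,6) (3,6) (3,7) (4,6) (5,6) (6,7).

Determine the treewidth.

2

A width-2 tree decomposition is:
Bags: B1 = {2, 3, 6}  B2 = {1, 3, 6}  B3 = {3, 6, 7}  B4 = {1, 5, 6}  B5 = {2, 4, 6}
Tree: B1–B2, B1–B3, B2–B4, B1–B5
Every bag has size at most 3, so the width is 3 − 1 = 2 and tw(G) ≤ 2. For the lower bound, the 3 vertices {1, 3, 6} are pairwise adjacent, and any tree decomposition puts a clique entirely inside one bag — forcing width ≥ 2. Therefore the treewidth is 2.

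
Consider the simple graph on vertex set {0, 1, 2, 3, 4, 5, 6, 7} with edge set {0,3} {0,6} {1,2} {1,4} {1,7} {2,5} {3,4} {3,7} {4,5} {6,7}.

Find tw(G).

A width-2 tree decomposition is:
Bags: B1 = {0, 3, 6}  B2 = {3, 6, 7}  B3 = {3, 4, 7}  B4 = {1, 4, 7}  B5 = {1, 4, 5}  B6 = {1, 2, 5}
Tree: B1–B2, B2–B3, B3–B4, B4–B5, B5–B6
Every bag has size at most 3, so the width is 3 − 1 = 2 and tw(G) ≤ 2. The edges 0–6–7–3–0 form a cycle, so G is not a tree and its treewidth is at least 2. Therefore the treewidth is 2.

2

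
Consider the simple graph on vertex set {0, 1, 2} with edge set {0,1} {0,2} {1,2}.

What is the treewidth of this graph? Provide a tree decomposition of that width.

Treewidth 2.
Bags: B1 = {0, 1, 2}
Tree: (single bag)

A single bag containing all 3 vertices is trivially a valid decomposition of width 2. For the lower bound, the 3 vertices {0, 1, 2} are pairwise adjacent, and any tree decomposition puts a clique entirely inside one bag — forcing width ≥ 2. The upper and lower bounds meet at 2, so that is the treewidth.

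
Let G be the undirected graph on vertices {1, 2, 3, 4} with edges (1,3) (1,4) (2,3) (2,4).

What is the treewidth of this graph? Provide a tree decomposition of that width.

The largest bag has 3 vertices, giving width 2; this decomposition certifies tw(G) ≤ 2. The edges 1–4–2–3–1 form a cycle, so G is not a tree and its treewidth is at least 2. Therefore the treewidth is 2.

Treewidth 2.
One optimal decomposition is:
Bags: B1 = {1, 2, 4}  B2 = {1, 2, 3}
Tree: B1–B2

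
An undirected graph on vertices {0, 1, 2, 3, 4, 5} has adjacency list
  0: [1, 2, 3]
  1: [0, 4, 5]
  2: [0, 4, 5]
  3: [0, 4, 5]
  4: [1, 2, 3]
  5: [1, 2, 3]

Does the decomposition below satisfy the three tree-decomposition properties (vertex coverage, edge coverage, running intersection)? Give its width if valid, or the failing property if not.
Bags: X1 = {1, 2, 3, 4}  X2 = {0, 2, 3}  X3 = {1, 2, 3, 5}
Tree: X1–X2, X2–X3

No — edge (1,0) lies in no bag.

A tree decomposition must satisfy three properties: every vertex lies in some bag; for every edge, both endpoints lie together in some bag; and for every vertex, the bags containing it form a connected subtree. Here edge (1,0) lies in no bag, so the decomposition is invalid.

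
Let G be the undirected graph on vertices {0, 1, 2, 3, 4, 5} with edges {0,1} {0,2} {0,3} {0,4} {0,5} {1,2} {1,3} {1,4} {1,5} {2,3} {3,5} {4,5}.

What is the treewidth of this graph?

A width-3 tree decomposition is:
Bags: B1 = {0, 1, 4, 5}  B2 = {0, 1, 3, 5}  B3 = {0, 1, 2, 3}
Tree: B1–B2, B2–B3
Every bag has size at most 4, so the width is 4 − 1 = 3 and tw(G) ≤ 3. Conversely, {0, 1, 2, 3} is a clique of size 4, and the vertices of any clique must share a bag in every tree decomposition; so some bag has ≥ 4 vertices and tw(G) ≥ 3. Hence tw(G) = 3 exactly.

3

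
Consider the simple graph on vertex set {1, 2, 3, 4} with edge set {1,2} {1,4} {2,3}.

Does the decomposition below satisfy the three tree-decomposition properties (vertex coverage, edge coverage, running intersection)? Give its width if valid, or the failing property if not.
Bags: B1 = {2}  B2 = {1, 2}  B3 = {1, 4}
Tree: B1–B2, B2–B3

A tree decomposition must satisfy three properties: every vertex lies in some bag; for every edge, both endpoints lie together in some bag; and for every vertex, the bags containing it form a connected subtree. Here vertex 3 appears in no bag, so the decomposition is invalid.

No — vertex 3 appears in no bag.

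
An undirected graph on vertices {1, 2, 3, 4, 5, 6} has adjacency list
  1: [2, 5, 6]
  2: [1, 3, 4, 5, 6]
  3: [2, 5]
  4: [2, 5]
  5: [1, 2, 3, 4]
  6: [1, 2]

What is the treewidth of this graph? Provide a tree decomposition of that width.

Each bag holds 3 vertices, so the decomposition has width 2, which upper-bounds the treewidth. On the other hand G contains the 3-clique {1, 2, 5}. A clique must lie in a single bag of any decomposition, so no decomposition can have width below 2. Hence tw(G) = 2 exactly.

Treewidth 2.
Bags: B1 = {1, 2, 5}  B2 = {2, 4, 5}  B3 = {2, 3, 5}  B4 = {1, 2, 6}
Tree: B1–B2, B1–B3, B1–B4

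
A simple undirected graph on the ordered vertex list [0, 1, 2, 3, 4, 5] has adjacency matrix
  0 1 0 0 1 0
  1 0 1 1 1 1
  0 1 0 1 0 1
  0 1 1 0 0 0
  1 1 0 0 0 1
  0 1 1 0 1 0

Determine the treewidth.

2

A width-2 tree decomposition is:
Bags: B1 = {0, 1, 4}  B2 = {1, 4, 5}  B3 = {1, 2, 5}  B4 = {1, 2, 3}
Tree: B1–B2, B2–B3, B3–B4
The largest bag has 3 vertices, giving width 2; this decomposition certifies tw(G) ≤ 2. Conversely, {0, 1, 4} is a clique of size 3, and the vertices of any clique must share a bag in every tree decomposition; so some bag has ≥ 3 vertices and tw(G) ≥ 2. Combining the bounds, tw(G) = 2.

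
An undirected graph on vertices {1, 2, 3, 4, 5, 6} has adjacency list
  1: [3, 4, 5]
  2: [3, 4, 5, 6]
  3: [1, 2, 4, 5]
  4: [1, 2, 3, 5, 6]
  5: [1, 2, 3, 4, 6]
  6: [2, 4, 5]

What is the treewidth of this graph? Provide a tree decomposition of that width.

Treewidth 3.
One such decomposition:
Bags: B1 = {1, 3, 4, 5}  B2 = {2, 3, 4, 5}  B3 = {2, 4, 5, 6}
Tree: B1–B2, B2–B3

The largest bag has 4 vertices, giving width 3; this decomposition certifies tw(G) ≤ 3. On the other hand G contains the 4-clique {1, 3, 4, 5}. A clique must lie in a single bag of any decomposition, so no decomposition can have width below 3. Therefore the treewidth is 3.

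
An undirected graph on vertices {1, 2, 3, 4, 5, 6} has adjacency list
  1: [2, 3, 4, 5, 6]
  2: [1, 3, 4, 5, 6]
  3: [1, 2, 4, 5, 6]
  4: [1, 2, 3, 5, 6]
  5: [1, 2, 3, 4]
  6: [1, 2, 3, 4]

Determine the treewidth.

A width-4 tree decomposition is:
Bags: B1 = {1, 2, 3, 4, 5}  B2 = {1, 2, 3, 4, 6}
Tree: B1–B2
The largest bag has 5 vertices, giving width 4; this decomposition certifies tw(G) ≤ 4. For the lower bound, the 5 vertices {1, 2, 3, 4, 5} are pairwise adjacent, and any tree decomposition puts a clique entirely inside one bag — forcing width ≥ 4. The upper and lower bounds meet at 4, so that is the treewidth.

4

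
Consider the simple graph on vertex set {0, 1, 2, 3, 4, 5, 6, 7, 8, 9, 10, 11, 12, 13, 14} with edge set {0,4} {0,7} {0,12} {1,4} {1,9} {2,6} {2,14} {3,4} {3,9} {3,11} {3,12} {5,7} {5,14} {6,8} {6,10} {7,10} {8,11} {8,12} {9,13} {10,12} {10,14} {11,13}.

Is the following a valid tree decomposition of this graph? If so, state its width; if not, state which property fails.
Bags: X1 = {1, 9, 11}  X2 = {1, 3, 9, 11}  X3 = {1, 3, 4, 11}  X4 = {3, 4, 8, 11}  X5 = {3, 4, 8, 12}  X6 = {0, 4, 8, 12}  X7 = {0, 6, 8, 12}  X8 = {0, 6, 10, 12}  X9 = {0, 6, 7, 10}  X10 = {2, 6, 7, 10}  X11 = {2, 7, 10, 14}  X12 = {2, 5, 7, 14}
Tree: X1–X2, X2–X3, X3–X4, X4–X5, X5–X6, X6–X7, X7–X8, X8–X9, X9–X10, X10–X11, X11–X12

A tree decomposition must satisfy three properties: every vertex lies in some bag; for every edge, both endpoints lie together in some bag; and for every vertex, the bags containing it form a connected subtree. Here vertex 13 appears in no bag, so the decomposition is invalid.

No — vertex 13 appears in no bag.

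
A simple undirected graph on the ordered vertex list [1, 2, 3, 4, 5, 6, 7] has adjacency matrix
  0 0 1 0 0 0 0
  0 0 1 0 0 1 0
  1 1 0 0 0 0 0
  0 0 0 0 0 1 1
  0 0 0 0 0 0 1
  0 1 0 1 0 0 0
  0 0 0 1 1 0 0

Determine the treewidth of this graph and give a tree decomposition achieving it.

Treewidth 1.
One such decomposition:
Bags: B1 = {1, 3}  B2 = {2, 3}  B3 = {2, 6}  B4 = {4, 6}  B5 = {4, 7}  B6 = {5, 7}
Tree: B1–B2, B2–B3, B3–B4, B4–B5, B5–B6

Every bag has size at most 2, so the width is 2 − 1 = 1 and tw(G) ≤ 1. G has an edge, so its treewidth is at least 1. Combining the bounds, tw(G) = 1.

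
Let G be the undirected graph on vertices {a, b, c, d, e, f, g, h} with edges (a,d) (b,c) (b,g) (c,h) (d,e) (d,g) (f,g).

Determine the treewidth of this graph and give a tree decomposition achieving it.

Treewidth 1.
Bags: B1 = {d, g}  B2 = {b, g}  B3 = {f, g}  B4 = {d, e}  B5 = {a, d}  B6 = {b, c}  B7 = {c, h}
Tree: B1–B2, B1–B3, B1–B4, B1–B5, B2–B6, B6–B7

Each bag holds 2 vertices, so the decomposition has width 1, which upper-bounds the treewidth. Any graph with an edge has treewidth ≥ 1, and G has the edge g–d. Therefore the treewidth is 1.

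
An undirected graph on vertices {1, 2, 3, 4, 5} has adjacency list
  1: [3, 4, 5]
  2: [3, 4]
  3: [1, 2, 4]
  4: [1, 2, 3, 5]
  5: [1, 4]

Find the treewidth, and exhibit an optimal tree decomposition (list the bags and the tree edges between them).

Treewidth 2.
Bags: B1 = {2, 3, 4}  B2 = {1, 3, 4}  B3 = {1, 4, 5}
Tree: B1–B2, B2–B3

The largest bag has 3 vertices, giving width 2; this decomposition certifies tw(G) ≤ 2. Conversely, {1, 3, 4} is a clique of size 3, and the vertices of any clique must share a bag in every tree decomposition; so some bag has ≥ 3 vertices and tw(G) ≥ 2. Combining the bounds, tw(G) = 2.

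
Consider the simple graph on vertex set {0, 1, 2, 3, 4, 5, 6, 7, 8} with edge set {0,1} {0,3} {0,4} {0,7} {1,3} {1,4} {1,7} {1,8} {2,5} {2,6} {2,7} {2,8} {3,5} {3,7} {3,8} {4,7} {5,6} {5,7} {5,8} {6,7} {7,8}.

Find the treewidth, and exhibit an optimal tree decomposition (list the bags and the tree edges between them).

Treewidth 3.
One optimal decomposition is:
Bags: B1 = {1, 3, 7, 8}  B2 = {3, 5, 7, 8}  B3 = {2, 5, 7, 8}  B4 = {0, 1, 3, 7}  B5 = {0, 1, 4, 7}  B6 = {2, 5, 6, 7}
Tree: B1–B2, B2–B3, B1–B4, B4–B5, B3–B6

Each bag holds 4 vertices, so the decomposition has width 3, which upper-bounds the treewidth. Conversely, {0, 1, 3, 7} is a clique of size 4, and the vertices of any clique must share a bag in every tree decomposition; so some bag has ≥ 4 vertices and tw(G) ≥ 3. Hence tw(G) = 3 exactly.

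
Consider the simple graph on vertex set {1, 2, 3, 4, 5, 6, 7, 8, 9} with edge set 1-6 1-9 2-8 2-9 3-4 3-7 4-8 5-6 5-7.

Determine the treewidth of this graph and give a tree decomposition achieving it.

Treewidth 2.
One such decomposition:
Bags: B1 = {5, 6, 7}  B2 = {1, 6, 7}  B3 = {1, 7, 9}  B4 = {2, 7, 9}  B5 = {2, 7, 8}  B6 = {4, 7, 8}  B7 = {3, 4, 7}
Tree: B1–B2, B2–B3, B3–B4, B4–B5, B5–B6, B6–B7

Each bag holds 3 vertices, so the decomposition has width 2, which upper-bounds the treewidth. The edges 7–5–6–1–9–2–8–4–3–7 form a cycle, so G is not a tree and its treewidth is at least 2. Combining the bounds, tw(G) = 2.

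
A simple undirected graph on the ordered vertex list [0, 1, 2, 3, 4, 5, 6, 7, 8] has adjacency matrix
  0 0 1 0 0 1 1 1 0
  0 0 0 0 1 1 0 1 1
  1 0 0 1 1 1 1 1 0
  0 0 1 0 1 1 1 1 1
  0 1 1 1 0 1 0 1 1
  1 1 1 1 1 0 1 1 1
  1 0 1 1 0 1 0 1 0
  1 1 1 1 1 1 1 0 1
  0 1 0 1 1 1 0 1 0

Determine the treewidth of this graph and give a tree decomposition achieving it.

Every bag has size at most 5, so the width is 5 − 1 = 4 and tw(G) ≤ 4. On the other hand G contains the 5-clique {1, 4, 5, 7, 8}. A clique must lie in a single bag of any decomposition, so no decomposition can have width below 4. Combining the bounds, tw(G) = 4.

Treewidth 4.
One optimal decomposition is:
Bags: B1 = {2, 3, 4, 5, 7}  B2 = {2, 3, 5, 6, 7}  B3 = {0, 2, 5, 6, 7}  B4 = {3, 4, 5, 7, 8}  B5 = {1, 4, 5, 7, 8}
Tree: B1–B2, B2–B3, B1–B4, B4–B5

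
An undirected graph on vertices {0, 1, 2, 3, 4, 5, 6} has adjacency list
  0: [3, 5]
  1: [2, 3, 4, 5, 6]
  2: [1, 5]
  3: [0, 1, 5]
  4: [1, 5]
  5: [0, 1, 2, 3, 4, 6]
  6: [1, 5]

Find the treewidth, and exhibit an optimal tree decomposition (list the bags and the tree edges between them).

Treewidth 2.
One optimal decomposition is:
Bags: B1 = {1, 3, 5}  B2 = {1, 5, 6}  B3 = {0, 3, 5}  B4 = {1, 2, 5}  B5 = {1, 4, 5}
Tree: B1–B2, B1–B3, B2–B4, B4–B5

The largest bag has 3 vertices, giving width 2; this decomposition certifies tw(G) ≤ 2. For the lower bound, the 3 vertices {0, 3, 5} are pairwise adjacent, and any tree decomposition puts a clique entirely inside one bag — forcing width ≥ 2. Therefore the treewidth is 2.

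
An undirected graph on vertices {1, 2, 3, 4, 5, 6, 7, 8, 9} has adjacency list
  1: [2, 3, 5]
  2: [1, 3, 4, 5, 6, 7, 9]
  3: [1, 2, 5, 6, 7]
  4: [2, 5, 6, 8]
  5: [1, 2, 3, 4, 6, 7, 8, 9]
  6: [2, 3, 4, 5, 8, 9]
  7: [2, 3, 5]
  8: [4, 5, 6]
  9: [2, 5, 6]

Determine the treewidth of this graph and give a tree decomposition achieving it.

Treewidth 3.
One optimal decomposition is:
Bags: B1 = {2, 4, 5, 6}  B2 = {2, 3, 5, 6}  B3 = {2, 5, 6, 9}  B4 = {1, 2, 3, 5}  B5 = {2, 3, 5, 7}  B6 = {4, 5, 6, 8}
Tree: B1–B2, B1–B3, B2–B4, B2–B5, B1–B6

Every bag has size at most 4, so the width is 4 − 1 = 3 and tw(G) ≤ 3. Conversely, {4, 5, 6, 8} is a clique of size 4, and the vertices of any clique must share a bag in every tree decomposition; so some bag has ≥ 4 vertices and tw(G) ≥ 3. Combining the bounds, tw(G) = 3.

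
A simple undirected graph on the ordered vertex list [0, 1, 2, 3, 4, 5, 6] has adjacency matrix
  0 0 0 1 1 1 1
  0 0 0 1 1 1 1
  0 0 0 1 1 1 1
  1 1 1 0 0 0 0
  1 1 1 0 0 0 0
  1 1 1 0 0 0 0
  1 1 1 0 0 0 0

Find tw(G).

3

A width-3 tree decomposition is:
Bags: B1 = {0, 1, 2, 3}  B2 = {0, 1, 2, 5}  B3 = {0, 1, 2, 4}  B4 = {0, 1, 2, 6}
Tree: B1–B2, B2–B3, B3–B4
The largest bag has 4 vertices, giving width 3; this decomposition certifies tw(G) ≤ 3. For the lower bound: the 4 vertex sets {1,3}, {0,5}, {2}, {4} are disjoint, each induces a connected subgraph, and every pair is joined by at least one edge of G. Contracting each set to a single vertex therefore yields K_{4} as a minor, and since treewidth is minor-monotone, tw(G) ≥ tw(K_{4}) = 3. The upper and lower bounds meet at 3, so that is the treewidth.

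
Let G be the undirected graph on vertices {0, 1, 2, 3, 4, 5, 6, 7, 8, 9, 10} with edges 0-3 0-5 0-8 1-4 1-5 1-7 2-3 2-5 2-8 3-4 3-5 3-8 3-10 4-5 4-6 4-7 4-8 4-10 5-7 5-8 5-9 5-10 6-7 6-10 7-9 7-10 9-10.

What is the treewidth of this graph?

3

A width-3 tree decomposition is:
Bags: B1 = {4, 5, 7, 10}  B2 = {4, 6, 7, 10}  B3 = {3, 4, 5, 10}  B4 = {3, 4, 5, 8}  B5 = {5, 7, 9, 10}  B6 = {2, 3, 5, 8}  B7 = {1, 4, 5, 7}  B8 = {0, 3, 5, 8}
Tree: B1–B2, B1–B3, B3–B4, B1–B5, B4–B6, B1–B7, B4–B8
Every bag has size at most 4, so the width is 4 − 1 = 3 and tw(G) ≤ 3. On the other hand G contains the 4-clique {1, 4, 5, 7}. A clique must lie in a single bag of any decomposition, so no decomposition can have width below 3. Combining the bounds, tw(G) = 3.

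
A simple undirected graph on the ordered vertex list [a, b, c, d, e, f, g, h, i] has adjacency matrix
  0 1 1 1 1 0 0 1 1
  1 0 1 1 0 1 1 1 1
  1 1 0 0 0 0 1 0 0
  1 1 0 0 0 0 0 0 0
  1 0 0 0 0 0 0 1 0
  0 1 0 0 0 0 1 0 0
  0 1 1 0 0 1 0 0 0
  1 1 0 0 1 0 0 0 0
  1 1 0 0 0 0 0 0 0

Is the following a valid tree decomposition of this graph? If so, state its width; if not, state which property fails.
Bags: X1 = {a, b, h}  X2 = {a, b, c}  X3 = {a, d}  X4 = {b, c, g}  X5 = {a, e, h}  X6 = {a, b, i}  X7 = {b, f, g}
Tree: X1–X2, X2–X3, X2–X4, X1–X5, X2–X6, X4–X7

No — edge (b,d) lies in no bag.

A tree decomposition must satisfy three properties: every vertex lies in some bag; for every edge, both endpoints lie together in some bag; and for every vertex, the bags containing it form a connected subtree. Here edge (b,d) lies in no bag, so the decomposition is invalid.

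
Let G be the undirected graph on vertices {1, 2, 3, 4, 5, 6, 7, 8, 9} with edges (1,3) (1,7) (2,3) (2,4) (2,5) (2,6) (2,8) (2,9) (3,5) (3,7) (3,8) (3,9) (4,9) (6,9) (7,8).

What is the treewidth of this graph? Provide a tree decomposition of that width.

Treewidth 2.
Bags: B1 = {2, 3, 8}  B2 = {3, 7, 8}  B3 = {2, 3, 9}  B4 = {1, 3, 7}  B5 = {2, 6, 9}  B6 = {2, 3, 5}  B7 = {2, 4, 9}
Tree: B1–B2, B1–B3, B2–B4, B3–B5, B3–B6, B5–B7

Every bag has size at most 3, so the width is 3 − 1 = 2 and tw(G) ≤ 2. On the other hand G contains the 3-clique {1, 3, 7}. A clique must lie in a single bag of any decomposition, so no decomposition can have width below 2. Combining the bounds, tw(G) = 2.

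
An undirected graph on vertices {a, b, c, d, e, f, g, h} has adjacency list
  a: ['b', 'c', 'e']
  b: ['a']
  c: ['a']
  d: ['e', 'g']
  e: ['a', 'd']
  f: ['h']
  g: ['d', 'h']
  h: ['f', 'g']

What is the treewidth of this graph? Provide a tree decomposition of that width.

Each bag holds 2 vertices, so the decomposition has width 1, which upper-bounds the treewidth. Any graph with an edge has treewidth ≥ 1, and G has the edge b–a. Hence tw(G) = 1 exactly.

Treewidth 1.
One optimal decomposition is:
Bags: B1 = {a, b}  B2 = {a, e}  B3 = {d, e}  B4 = {a, c}  B5 = {d, g}  B6 = {g, h}  B7 = {f, h}
Tree: B1–B2, B2–B3, B2–B4, B3–B5, B5–B6, B6–B7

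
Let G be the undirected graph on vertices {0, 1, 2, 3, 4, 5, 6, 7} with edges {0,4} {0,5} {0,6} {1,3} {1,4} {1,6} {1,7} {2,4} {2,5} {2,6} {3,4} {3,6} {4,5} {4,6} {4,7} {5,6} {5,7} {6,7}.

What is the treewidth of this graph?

3

A width-3 tree decomposition is:
Bags: B1 = {2, 4, 5, 6}  B2 = {4, 5, 6, 7}  B3 = {1, 4, 6, 7}  B4 = {0, 4, 5, 6}  B5 = {1, 3, 4, 6}
Tree: B1–B2, B2–B3, B2–B4, B3–B5
Each bag holds 4 vertices, so the decomposition has width 3, which upper-bounds the treewidth. For the lower bound, the 4 vertices {1, 3, 4, 6} are pairwise adjacent, and any tree decomposition puts a clique entirely inside one bag — forcing width ≥ 3. Therefore the treewidth is 3.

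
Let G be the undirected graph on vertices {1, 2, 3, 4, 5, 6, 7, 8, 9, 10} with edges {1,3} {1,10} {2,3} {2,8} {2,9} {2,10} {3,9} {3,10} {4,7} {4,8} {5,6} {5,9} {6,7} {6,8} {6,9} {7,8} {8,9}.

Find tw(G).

2

A width-2 tree decomposition is:
Bags: B1 = {2, 8, 9}  B2 = {6, 8, 9}  B3 = {2, 3, 9}  B4 = {2, 3, 10}  B5 = {6, 7, 8}  B6 = {1, 3, 10}  B7 = {5, 6, 9}  B8 = {4, 7, 8}
Tree: B1–B2, B1–B3, B3–B4, B2–B5, B4–B6, B2–B7, B5–B8
Every bag has size at most 3, so the width is 3 − 1 = 2 and tw(G) ≤ 2. Conversely, {1, 3, 10} is a clique of size 3, and the vertices of any clique must share a bag in every tree decomposition; so some bag has ≥ 3 vertices and tw(G) ≥ 2. The upper and lower bounds meet at 2, so that is the treewidth.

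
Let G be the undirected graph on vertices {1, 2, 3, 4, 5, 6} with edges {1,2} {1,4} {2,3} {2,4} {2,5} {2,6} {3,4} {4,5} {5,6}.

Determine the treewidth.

2

A width-2 tree decomposition is:
Bags: B1 = {2, 3, 4}  B2 = {2, 4, 5}  B3 = {1, 2, 4}  B4 = {2, 5, 6}
Tree: B1–B2, B1–B3, B2–B4
The largest bag has 3 vertices, giving width 2; this decomposition certifies tw(G) ≤ 2. On the other hand G contains the 3-clique {1, 2, 4}. A clique must lie in a single bag of any decomposition, so no decomposition can have width below 2. Hence tw(G) = 2 exactly.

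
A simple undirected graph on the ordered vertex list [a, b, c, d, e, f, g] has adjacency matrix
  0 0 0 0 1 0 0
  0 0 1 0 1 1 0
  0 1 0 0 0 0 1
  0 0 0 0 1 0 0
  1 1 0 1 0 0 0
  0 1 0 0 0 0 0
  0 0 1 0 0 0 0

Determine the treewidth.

1

A width-1 tree decomposition is:
Bags: B1 = {b, e}  B2 = {b, f}  B3 = {a, e}  B4 = {d, e}  B5 = {b, c}  B6 = {c, g}
Tree: B1–B2, B1–B3, B1–B4, B1–B5, B5–B6
The largest bag has 2 vertices, giving width 1; this decomposition certifies tw(G) ≤ 1. Any graph with an edge has treewidth ≥ 1, and G has the edge e–b. Combining the bounds, tw(G) = 1.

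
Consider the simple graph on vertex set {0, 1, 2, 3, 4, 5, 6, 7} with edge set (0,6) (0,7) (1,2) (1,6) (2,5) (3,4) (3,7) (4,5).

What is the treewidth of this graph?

A width-2 tree decomposition is:
Bags: B1 = {1, 2, 6}  B2 = {2, 5, 6}  B3 = {4, 5, 6}  B4 = {3, 4, 6}  B5 = {3, 6, 7}  B6 = {0, 6, 7}
Tree: B1–B2, B2–B3, B3–B4, B4–B5, B5–B6
Each bag holds 3 vertices, so the decomposition has width 2, which upper-bounds the treewidth. The edges 6–1–2–5–4–3–7–0–6 form a cycle, so G is not a tree and its treewidth is at least 2. The upper and lower bounds meet at 2, so that is the treewidth.

2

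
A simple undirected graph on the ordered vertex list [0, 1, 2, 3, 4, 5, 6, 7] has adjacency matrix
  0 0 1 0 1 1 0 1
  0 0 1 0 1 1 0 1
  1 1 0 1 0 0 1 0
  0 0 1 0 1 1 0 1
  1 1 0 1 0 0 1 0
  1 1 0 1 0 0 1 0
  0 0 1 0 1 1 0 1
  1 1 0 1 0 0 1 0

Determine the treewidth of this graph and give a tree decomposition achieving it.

Every bag has size at most 5, so the width is 5 − 1 = 4 and tw(G) ≤ 4. For the lower bound: the 5 vertex sets {0,4}, {2,6}, {3,7}, {5}, {1} are disjoint, each induces a connected subgraph, and every pair is joined by at least one edge of G. Contracting each set to a single vertex therefore yields K_{5} as a minor, and since treewidth is minor-monotone, tw(G) ≥ tw(K_{5}) = 4. Combining the bounds, tw(G) = 4.

Treewidth 4.
One such decomposition:
Bags: B1 = {0, 2, 4, 5, 7}  B2 = {2, 4, 5, 6, 7}  B3 = {2, 3, 4, 5, 7}  B4 = {1, 2, 4, 5, 7}
Tree: B1–B2, B2–B3, B3–B4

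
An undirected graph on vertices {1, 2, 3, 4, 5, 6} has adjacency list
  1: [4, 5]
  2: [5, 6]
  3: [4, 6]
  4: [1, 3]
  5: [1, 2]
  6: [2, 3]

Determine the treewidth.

2

A width-2 tree decomposition is:
Bags: B1 = {1, 4, 5}  B2 = {2, 4, 5}  B3 = {2, 4, 6}  B4 = {3, 4, 6}
Tree: B1–B2, B2–B3, B3–B4
The largest bag has 3 vertices, giving width 2; this decomposition certifies tw(G) ≤ 2. The edges 4–1–5–2–6–3–4 form a cycle, so G is not a tree and its treewidth is at least 2. Hence tw(G) = 2 exactly.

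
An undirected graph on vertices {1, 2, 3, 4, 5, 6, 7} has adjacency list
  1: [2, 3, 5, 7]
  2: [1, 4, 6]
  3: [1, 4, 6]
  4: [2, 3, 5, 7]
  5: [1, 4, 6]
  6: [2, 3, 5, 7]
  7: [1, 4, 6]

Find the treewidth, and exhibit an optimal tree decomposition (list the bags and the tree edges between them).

Treewidth 3.
Bags: B1 = {1, 4, 6, 7}  B2 = {1, 4, 5, 6}  B3 = {1, 2, 4, 6}  B4 = {1, 3, 4, 6}
Tree: B1–B2, B2–B3, B3–B4

The largest bag has 4 vertices, giving width 3; this decomposition certifies tw(G) ≤ 3. For the lower bound: the 4 vertex sets {4,7}, {1,5}, {6}, {2} are disjoint, each induces a connected subgraph, and every pair is joined by at least one edge of G. Contracting each set to a single vertex therefore yields K_{4} as a minor, and since treewidth is minor-monotone, tw(G) ≥ tw(K_{4}) = 3. The upper and lower bounds meet at 3, so that is the treewidth.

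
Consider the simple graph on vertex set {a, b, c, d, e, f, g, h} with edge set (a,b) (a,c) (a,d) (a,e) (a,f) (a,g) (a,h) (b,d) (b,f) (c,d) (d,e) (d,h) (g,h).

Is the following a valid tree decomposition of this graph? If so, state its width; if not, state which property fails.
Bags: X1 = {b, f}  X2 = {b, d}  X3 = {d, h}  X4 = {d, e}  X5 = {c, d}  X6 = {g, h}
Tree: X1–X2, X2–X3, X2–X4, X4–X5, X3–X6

A tree decomposition must satisfy three properties: every vertex lies in some bag; for every edge, both endpoints lie together in some bag; and for every vertex, the bags containing it form a connected subtree. Here vertex a appears in no bag, so the decomposition is invalid.

No — vertex a appears in no bag.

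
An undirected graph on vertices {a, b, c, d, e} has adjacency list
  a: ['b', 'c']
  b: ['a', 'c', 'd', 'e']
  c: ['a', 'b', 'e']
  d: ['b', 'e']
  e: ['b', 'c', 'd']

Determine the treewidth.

A width-2 tree decomposition is:
Bags: B1 = {b, c, e}  B2 = {b, d, e}  B3 = {a, b, c}
Tree: B1–B2, B1–B3
Each bag holds 3 vertices, so the decomposition has width 2, which upper-bounds the treewidth. On the other hand G contains the 3-clique {b, d, e}. A clique must lie in a single bag of any decomposition, so no decomposition can have width below 2. Therefore the treewidth is 2.

2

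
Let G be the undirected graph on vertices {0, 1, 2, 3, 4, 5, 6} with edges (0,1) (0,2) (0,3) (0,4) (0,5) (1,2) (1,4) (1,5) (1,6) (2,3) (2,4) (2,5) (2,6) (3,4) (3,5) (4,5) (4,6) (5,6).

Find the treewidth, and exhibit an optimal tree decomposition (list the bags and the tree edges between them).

Treewidth 4.
Bags: B1 = {0, 2, 3, 4, 5}  B2 = {0, 1, 2, 4, 5}  B3 = {1, 2, 4, 5, 6}
Tree: B1–B2, B2–B3

Each bag holds 5 vertices, so the decomposition has width 4, which upper-bounds the treewidth. Conversely, {0, 1, 2, 4, 5} is a clique of size 5, and the vertices of any clique must share a bag in every tree decomposition; so some bag has ≥ 5 vertices and tw(G) ≥ 4. Combining the bounds, tw(G) = 4.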